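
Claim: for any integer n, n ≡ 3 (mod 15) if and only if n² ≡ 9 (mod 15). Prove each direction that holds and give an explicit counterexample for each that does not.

Not equivalent: only (⇒) holds.

Forward direction. Suppose n ≡ 3 (mod 15). Write n = 15j + 3. Then (15j + 3)² = 225j² + 90j + 9 = 15(15j² + 6j) + 9, so n² ≡ 9 (mod 15).

Converse. This fails: take n = 12. Then 12² = 144 ≡ 9 (mod 15), yet 12 ≡ 12 (mod 15), not 3.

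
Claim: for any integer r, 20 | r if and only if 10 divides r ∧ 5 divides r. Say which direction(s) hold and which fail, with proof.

(⇒) If 20 ∣ r, write r = 20q. Since 20 = 2·10, r = 10·(2q), so 10 ∣ r; and since 20 = 4·5, r = 5·(4q), so 5 ∣ r.

(⇐) This fails: take r = 10. Both 10 ∣ 10 and 5 ∣ 10, yet 10 is not a multiple of 20 (since 10 = 0·20 + 10), so 20 ∤ 10.

The forward direction holds; the converse fails.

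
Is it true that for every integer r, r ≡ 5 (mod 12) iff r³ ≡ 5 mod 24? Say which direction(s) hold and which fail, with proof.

(←) The residues r modulo 24 with r³ ≡ 5 (mod 24) are exactly {5}, and each is ≡ 5 (mod 12).

(→) This fails: take r = 17. Then 17 ≡ 5 (mod 12), but 17³ = 4913 ≡ 17 (mod 24), not 5.

Only the converse holds.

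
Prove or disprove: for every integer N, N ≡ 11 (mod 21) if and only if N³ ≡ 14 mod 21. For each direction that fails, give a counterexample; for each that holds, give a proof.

Neither implication holds.

(→) This fails: take N = 11. Then 11 ≡ 11 (mod 21), but 11³ = 1331 ≡ 8 (mod 21), not 14.

(←) This fails: take N = 14. Then 14³ = 2744 ≡ 14 (mod 21), yet 14 ≡ 14 (mod 21), not 11.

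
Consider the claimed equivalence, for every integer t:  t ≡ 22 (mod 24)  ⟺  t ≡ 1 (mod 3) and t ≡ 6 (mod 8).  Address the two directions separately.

The biconditional holds.

(⇐) If t ≡ 1 (mod 3) and t ≡ 6 (mod 8), then by the Chinese remainder theorem t ≡ 22 (mod 24). This is exactly t ≡ 22 (mod 24).

(⇒) Suppose t ≡ 22 (mod 24); write t = 24j + 22. Since 3 ∣ 24, reducing mod 3 gives t ≡ 22 ≡ 1 (mod 3); since 8 ∣ 24, reducing mod 8 gives t ≡ 22 ≡ 6 (mod 8).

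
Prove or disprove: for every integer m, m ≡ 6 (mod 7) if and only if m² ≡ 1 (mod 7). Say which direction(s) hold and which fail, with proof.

The forward direction holds; the converse fails.

(←) This fails: take m = 1. Then 1² = 1 ≡ 1 (mod 7), yet 1 ≡ 1 (mod 7), not 6.

(→) Suppose m ≡ 6 (mod 7). Write m = 7j + 6. Then (7j + 6)² = 49j² + 84j + 36 = 7(7j² + 12j + 5) + 1, so m² ≡ 1 (mod 7).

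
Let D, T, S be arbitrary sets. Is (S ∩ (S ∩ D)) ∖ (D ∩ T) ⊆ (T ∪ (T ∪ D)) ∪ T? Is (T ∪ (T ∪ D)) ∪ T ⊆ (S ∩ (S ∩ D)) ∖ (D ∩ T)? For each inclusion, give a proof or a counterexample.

The sets are not equal: only the forward inclusion holds.

Forward inclusion. Let x ∈ (S ∩ (S ∩ D)) ∖ (D ∩ T). Then x ∈ D ∩ S and x ∉ T, from which x ∈ (T ∪ (T ∪ D)) ∪ T.

Reverse inclusion. This inclusion fails. Take D = {1}, T = ∅, S = ∅; then 1 ∈ (T ∪ (T ∪ D)) ∪ T but 1 ∉ (S ∩ (S ∩ D)) ∖ (D ∩ T).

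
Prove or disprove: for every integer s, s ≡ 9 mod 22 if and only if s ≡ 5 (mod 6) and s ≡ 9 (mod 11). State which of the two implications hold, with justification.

Not equivalent: only (⇐) holds.

(⇒) This fails: s = 9 gives 9 ≡ 9 (mod 22) but 9 ≡ 3 (mod 6), so the conjunction on the right does not hold.

(⇐) Conversely, if s ≡ 5 (mod 6) and s ≡ 9 (mod 11), then by the Chinese remainder theorem s ≡ 53 (mod 66). Since 53 ≡ 9 (mod 22) and 22 ∣ 66, we get s ≡ 9 (mod 22).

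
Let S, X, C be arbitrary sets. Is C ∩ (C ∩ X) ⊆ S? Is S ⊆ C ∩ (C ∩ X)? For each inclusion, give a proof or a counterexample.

Forward inclusion. This inclusion fails. Take S = ∅, X = {1}, C = {1}; then 1 ∈ C ∩ (C ∩ X) but 1 ∉ S.

Reverse inclusion. This inclusion fails. Take S = {1}, X = ∅, C = ∅; then 1 ∈ S but 1 ∉ C ∩ (C ∩ X).

(⊆) fails and (⊇) fails.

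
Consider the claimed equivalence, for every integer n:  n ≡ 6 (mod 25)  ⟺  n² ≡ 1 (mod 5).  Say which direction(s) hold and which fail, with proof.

(⇒) Suppose n ≡ 6 (mod 25). Then n² ≡ 6² = 36 (mod 25), and since 5 ∣ 25, also n² ≡ 1 (mod 5).

(⇐) This fails: take n = 1. Then 1² = 1 ≡ 1 (mod 5), yet 1 ≡ 1 (mod 25), not 6.

(⇒) holds; (⇐) fails.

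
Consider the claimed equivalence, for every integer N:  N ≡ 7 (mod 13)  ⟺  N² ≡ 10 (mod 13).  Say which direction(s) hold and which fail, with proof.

Not equivalent: only (⇒) holds.

[⇐] This fails: take N = 6. Then 6² = 36 ≡ 10 (mod 13), yet 6 ≡ 6 (mod 13), not 7.

[⇒] Suppose N ≡ 7 (mod 13). Write N = 13j + 7. Then (13j + 7)² = 169j² + 182j + 49 = 13(13j² + 14j + 3) + 10, so N² ≡ 10 (mod 13).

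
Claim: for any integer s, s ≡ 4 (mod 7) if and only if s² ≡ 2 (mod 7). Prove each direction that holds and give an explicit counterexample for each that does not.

(⇒) holds; (⇐) fails.

(⟹) Suppose s ≡ 4 (mod 7). Write s = 7j + 4. Then (7j + 4)² = 49j² + 56j + 16 = 7(7j² + 8j + 2) + 2, so s² ≡ 2 (mod 7).

(⟸) This fails: take s = 3. Then 3² = 9 ≡ 2 (mod 7), yet 3 ≡ 3 (mod 7), not 4.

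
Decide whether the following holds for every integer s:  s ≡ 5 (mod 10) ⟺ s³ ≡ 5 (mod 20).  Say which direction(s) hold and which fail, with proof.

(←) The residues r modulo 20 with r³ ≡ 5 (mod 20) are exactly {5}, and each is ≡ 5 (mod 10).

(→) This fails: take s = 15. Then 15 ≡ 5 (mod 10), but 15³ = 3375 ≡ 15 (mod 20), not 5.

(⇒) fails; (⇐) holds.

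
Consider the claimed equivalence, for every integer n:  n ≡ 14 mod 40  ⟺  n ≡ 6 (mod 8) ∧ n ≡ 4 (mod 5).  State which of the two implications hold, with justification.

Converse. If n ≡ 6 (mod 8) and n ≡ 4 (mod 5), then by the Chinese remainder theorem n ≡ 14 (mod 40). This is exactly n ≡ 14 (mod 40).

Forward direction. Suppose n ≡ 14 (mod 40); write n = 40j + 14. Since 8 ∣ 40, reducing mod 8 gives n ≡ 14 ≡ 6 (mod 8); since 5 ∣ 40, reducing mod 5 gives n ≡ 14 ≡ 4 (mod 5).

The biconditional holds.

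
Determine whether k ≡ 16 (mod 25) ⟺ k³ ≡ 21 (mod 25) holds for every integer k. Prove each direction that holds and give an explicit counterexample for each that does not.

Converse. Suppose k³ ≡ 21 (mod 25). The only residue r in {0, …, 24} with r³ ≡ 21 (mod 25) is r = 16, so k ≡ 16 (mod 25).

Forward direction. Suppose k ≡ 16 (mod 25). Write k = 25j + 16. Then (25j + 16)³ = 15625j³ + 30000j² + 19200j + 4096 = 25(625j³ + 1200j² + 768j + 163) + 21, so k³ ≡ 21 (mod 25).

Both implications hold.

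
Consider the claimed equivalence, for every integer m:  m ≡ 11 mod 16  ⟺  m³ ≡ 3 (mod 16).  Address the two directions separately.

(⟹) Suppose m ≡ 11 mod 16. Write m = 16j + 11. Then (16j + 11)³ = 4096j³ + 8448j² + 5808j + 1331 = 16(256j³ + 528j² + 363j + 83) + 3, so m³ ≡ 3 (mod 16).

(⟸) Conversely, suppose m³ ≡ 3 (mod 16). The only residue r in {0, …, 15} with r³ ≡ 3 (mod 16) is r = 11, so m ≡ 11 (mod 16).

Both directions hold.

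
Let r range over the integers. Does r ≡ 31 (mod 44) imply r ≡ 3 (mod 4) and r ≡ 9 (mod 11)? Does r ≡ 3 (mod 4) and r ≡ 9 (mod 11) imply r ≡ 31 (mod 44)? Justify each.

The biconditional holds.

(⟹) Suppose r ≡ 31 (mod 44); write r = 44j + 31. Since 4 ∣ 44, reducing mod 4 gives r ≡ 31 ≡ 3 (mod 4); since 11 ∣ 44, reducing mod 11 gives r ≡ 31 ≡ 9 (mod 11).

(⟸) Conversely, if r ≡ 3 (mod 4) and r ≡ 9 (mod 11), then by the Chinese remainder theorem r ≡ 31 (mod 44). This is exactly r ≡ 31 (mod 44).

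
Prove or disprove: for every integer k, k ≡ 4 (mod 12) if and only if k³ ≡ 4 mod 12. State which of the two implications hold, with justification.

(⟹) Suppose k ≡ 4 (mod 12). Write k = 12j + 4. Then (12j + 4)³ = 1728j³ + 1728j² + 576j + 64 = 12(144j³ + 144j² + 48j + 5) + 4, so k³ ≡ 4 (mod 12).

(⟸) This fails: take k = 10. Then 10³ = 1000 ≡ 4 (mod 12), yet 10 ≡ 10 (mod 12), not 4.

The forward direction holds; the converse fails.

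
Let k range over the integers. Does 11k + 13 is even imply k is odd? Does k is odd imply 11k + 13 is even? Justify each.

Both directions hold.

(⟹) Suppose 11k + 13 is even. Since 11 is odd, 11k and k have the same parity, so 11k + 13 ≡ k + 13 (mod 2). As 13 is odd, 11k + 13 is even exactly when k is odd. Thus k is odd.

(⟸) Conversely, suppose k is odd; write k = 2j + 1. Then 11k + 13 = 11·(2j + 1) + 13 = 2·11j + 24, which is even.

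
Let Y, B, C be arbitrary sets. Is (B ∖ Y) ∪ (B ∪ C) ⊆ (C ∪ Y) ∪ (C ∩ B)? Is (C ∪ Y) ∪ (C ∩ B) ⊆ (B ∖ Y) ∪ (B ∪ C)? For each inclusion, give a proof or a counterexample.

Forward inclusion. This inclusion fails. Take Y = ∅, B = {1}, C = ∅; then 1 ∈ (B ∖ Y) ∪ (B ∪ C) but 1 ∉ (C ∪ Y) ∪ (C ∩ B).

Reverse inclusion. This inclusion fails. Take Y = {1}, B = ∅, C = ∅; then 1 ∈ (C ∪ Y) ∪ (C ∩ B) but 1 ∉ (B ∖ Y) ∪ (B ∪ C).

Neither inclusion holds.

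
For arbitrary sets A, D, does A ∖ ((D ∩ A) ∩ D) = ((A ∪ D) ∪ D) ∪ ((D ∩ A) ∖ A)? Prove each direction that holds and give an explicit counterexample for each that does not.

(⟸) This inclusion fails. Take A = ∅, D = {1}; then 1 ∈ ((A ∪ D) ∪ D) ∪ ((D ∩ A) ∖ A) but 1 ∉ A ∖ ((D ∩ A) ∩ D).

(⟹) Let x ∈ A ∖ ((D ∩ A) ∩ D). Then x ∈ A and x ∉ D, from which x ∈ ((A ∪ D) ∪ D) ∪ ((D ∩ A) ∖ A).

Only the forward inclusion holds.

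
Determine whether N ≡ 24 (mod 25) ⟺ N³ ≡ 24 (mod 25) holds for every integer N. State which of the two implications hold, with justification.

(→) Suppose N ≡ 24 (mod 25). Write N = 25j + 24. Then (25j + 24)³ = 15625j³ + 45000j² + 43200j + 13824 = 25(625j³ + 1800j² + 1728j + 552) + 24, so N³ ≡ 24 (mod 25).

(←) Conversely, suppose N³ ≡ 24 (mod 25). The only residue r in {0, …, 24} with r³ ≡ 24 (mod 25) is r = 24, so N ≡ 24 (mod 25).

Both directions hold; the statement is true.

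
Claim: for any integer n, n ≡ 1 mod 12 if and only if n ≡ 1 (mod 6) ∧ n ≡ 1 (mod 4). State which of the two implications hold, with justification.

(⟹) Suppose n ≡ 1 (mod 12); write n = 12j + 1. Since 6 ∣ 12, reducing mod 6 gives n ≡ 1 (mod 6); since 4 ∣ 12, reducing mod 4 gives n ≡ 1 (mod 4).

(⟸) Conversely, if n ≡ 1 (mod 6) and n ≡ 1 (mod 4), then by the Chinese remainder theorem n ≡ 1 (mod 12). This is exactly n ≡ 1 (mod 12).

The biconditional holds.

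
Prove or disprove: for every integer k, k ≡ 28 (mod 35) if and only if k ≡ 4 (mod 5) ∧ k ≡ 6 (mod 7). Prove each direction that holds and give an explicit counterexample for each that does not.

(⟹) This fails: k = 28 gives 28 ≡ 28 (mod 35) but 28 ≡ 3 (mod 5), so the conjunction on the right does not hold.

(⟸) This fails: k = 34 satisfies both congruences on the right (34 ≡ 4 mod 5 and 34 ≡ 6 mod 7) yet 34 ≡ 34 (mod 35), not 28.

Both directions fail.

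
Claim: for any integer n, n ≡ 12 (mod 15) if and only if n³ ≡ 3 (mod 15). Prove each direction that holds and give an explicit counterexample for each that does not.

(→) Suppose n ≡ 12 (mod 15). Write n = 15j + 12. Then (15j + 12)³ = 3375j³ + 8100j² + 6480j + 1728 = 15(225j³ + 540j² + 432j + 115) + 3, so n³ ≡ 3 (mod 15).

(←) Conversely, suppose n³ ≡ 3 (mod 15). The only residue r in {0, …, 14} with r³ ≡ 3 (mod 15) is r = 12, so n ≡ 12 (mod 15).

Both directions hold.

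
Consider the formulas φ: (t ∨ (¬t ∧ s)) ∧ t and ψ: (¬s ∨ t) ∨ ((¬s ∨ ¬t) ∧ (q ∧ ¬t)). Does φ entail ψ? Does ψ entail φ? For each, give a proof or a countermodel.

[⇒] Assume the antecedent. If q is true, the consequent reduces to true regardless of the other variables. If q is false, the antecedent forces (q = F, t = T, s = F) or (q = F, t = T, s = T), and the consequent holds there. Either way the consequent holds.

[⇐] This fails. Under q = F, t = F, s = F, the left side is false but the right side is true.

Not equivalent: only (⇒) holds.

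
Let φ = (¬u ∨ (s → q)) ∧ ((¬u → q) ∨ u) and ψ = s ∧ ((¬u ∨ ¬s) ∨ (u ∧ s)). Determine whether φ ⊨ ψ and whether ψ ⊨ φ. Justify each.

Both directions fail.

(⟹) This fails. Under u = T, q = F, s = F, the left side is true but the right side is false.

(⟸) This fails. Under u = F, q = F, s = T, the left side is false but the right side is true.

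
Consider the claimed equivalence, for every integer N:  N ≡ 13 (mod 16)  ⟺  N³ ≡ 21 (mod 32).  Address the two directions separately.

Only the reverse direction holds.

(→) This fails: take N = 29. Then 29 ≡ 13 (mod 16), but 29³ = 24389 ≡ 5 (mod 32), not 21.

(←) Conversely, the residues r modulo 32 with r³ ≡ 21 (mod 32) are exactly {13}, and each is ≡ 13 (mod 16).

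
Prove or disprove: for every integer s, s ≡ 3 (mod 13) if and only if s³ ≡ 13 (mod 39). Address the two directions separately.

[⇒] This fails: take s = 3. Then 3 ≡ 3 (mod 13), but 3³ = 27 ≡ 27 (mod 39), not 13.

[⇐] This fails: take s = 13. Then 13³ = 2197 ≡ 13 (mod 39), yet 13 ≡ 0 (mod 13), not 3.

(⇒) fails and (⇐) fails.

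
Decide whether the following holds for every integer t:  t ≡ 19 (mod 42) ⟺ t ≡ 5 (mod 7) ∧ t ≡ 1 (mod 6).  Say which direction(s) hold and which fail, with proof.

(←) If t ≡ 5 (mod 7) and t ≡ 1 (mod 6), then by the Chinese remainder theorem t ≡ 19 (mod 42). This is exactly t ≡ 19 (mod 42).

(→) Suppose t ≡ 19 (mod 42); write t = 42j + 19. Since 7 ∣ 42, reducing mod 7 gives t ≡ 19 ≡ 5 (mod 7); since 6 ∣ 42, reducing mod 6 gives t ≡ 19 ≡ 1 (mod 6).

Both implications hold.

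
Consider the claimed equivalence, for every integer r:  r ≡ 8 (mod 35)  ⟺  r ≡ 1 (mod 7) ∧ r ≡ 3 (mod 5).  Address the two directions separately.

(←) If r ≡ 1 (mod 7) and r ≡ 3 (mod 5), then by the Chinese remainder theorem r ≡ 8 (mod 35). This is exactly r ≡ 8 (mod 35).

(→) Suppose r ≡ 8 (mod 35); write r = 35j + 8. Since 7 ∣ 35, reducing mod 7 gives r ≡ 8 ≡ 1 (mod 7); since 5 ∣ 35, reducing mod 5 gives r ≡ 8 ≡ 3 (mod 5).

Equivalent; both directions hold.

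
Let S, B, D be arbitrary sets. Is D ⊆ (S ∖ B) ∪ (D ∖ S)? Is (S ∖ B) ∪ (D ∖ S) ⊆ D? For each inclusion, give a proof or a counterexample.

(⊆) fails and (⊇) fails.

(⟹) This inclusion fails. Take S = {1}, B = {1}, D = {1}; then 1 ∈ D but 1 ∉ (S ∖ B) ∪ (D ∖ S).

(⟸) This inclusion fails. Take S = {1}, B = ∅, D = ∅; then 1 ∈ (S ∖ B) ∪ (D ∖ S) but 1 ∉ D.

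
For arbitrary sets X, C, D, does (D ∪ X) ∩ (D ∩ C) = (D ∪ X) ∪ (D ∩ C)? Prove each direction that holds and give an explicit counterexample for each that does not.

(⟸) This inclusion fails. Take X = {1}, C = ∅, D = ∅; then 1 ∈ (D ∪ X) ∪ (D ∩ C) but 1 ∉ (D ∪ X) ∩ (D ∩ C).

(⟹) Let x ∈ (D ∪ X) ∩ (D ∩ C). Then either x ∈ C ∩ D and x ∉ X; or x ∈ X ∩ C ∩ D. In each case x ∈ (D ∪ X) ∪ (D ∩ C), so (D ∪ X) ∩ (D ∩ C) ⊆ (D ∪ X) ∪ (D ∩ C).

Only the forward inclusion holds.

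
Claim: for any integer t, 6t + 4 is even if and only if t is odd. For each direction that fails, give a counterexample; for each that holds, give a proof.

The forward direction fails; the converse holds.

(⟹) This fails: take t = 4. Then 6t + 4 = 28, which is even, yet t = 4 is even, not odd.

(⟸) Suppose t is odd. Since 6 is even, 6t is even for every t, so 6t + 4 has the same parity as 4, which is even. Hence 6t + 4 is even.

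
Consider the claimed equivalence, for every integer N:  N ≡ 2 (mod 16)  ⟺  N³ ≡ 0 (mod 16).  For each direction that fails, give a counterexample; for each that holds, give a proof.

[⇒] This fails: take N = 2. Then 2 ≡ 2 (mod 16), but 2³ = 8 ≡ 8 (mod 16), not 0.

[⇐] This fails: take N = 0. Then 0³ = 0 ≡ 0 (mod 16), yet 0 ≡ 0 (mod 16), not 2.

(⇒) fails and (⇐) fails.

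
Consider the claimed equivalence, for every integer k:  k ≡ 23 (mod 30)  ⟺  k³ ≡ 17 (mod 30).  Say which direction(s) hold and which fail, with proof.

Both directions hold.

Forward direction. Suppose k ≡ 23 (mod 30). Write k = 30j + 23. Then (30j + 23)³ = 27000j³ + 62100j² + 47610j + 12167 = 30(900j³ + 2070j² + 1587j + 405) + 17, so k³ ≡ 17 (mod 30).

Converse. Suppose k³ ≡ 17 (mod 30). The only residue r in {0, …, 29} with r³ ≡ 17 (mod 30) is r = 23, so k ≡ 23 (mod 30).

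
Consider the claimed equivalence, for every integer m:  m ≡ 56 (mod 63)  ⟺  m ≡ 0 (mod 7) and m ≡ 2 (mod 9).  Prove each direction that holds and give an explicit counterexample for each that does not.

The biconditional holds.

Forward direction. Suppose m ≡ 56 (mod 63); write m = 63j + 56. Since 7 ∣ 63, reducing mod 7 gives m ≡ 56 ≡ 0 (mod 7); since 9 ∣ 63, reducing mod 9 gives m ≡ 56 ≡ 2 (mod 9).

Converse. If m ≡ 0 (mod 7) and m ≡ 2 (mod 9), then by the Chinese remainder theorem m ≡ 56 (mod 63). This is exactly m ≡ 56 (mod 63).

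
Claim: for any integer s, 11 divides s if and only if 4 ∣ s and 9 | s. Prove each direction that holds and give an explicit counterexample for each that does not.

Neither direction holds.

Forward direction. This fails: take s = 11. Certainly 11 ∣ 11, but 4 ∤ 11.

Converse. This fails: take s = 36. Both 4 ∣ 36 and 9 ∣ 36, yet 36 is not a multiple of 11 (since 36 = 3·11 + 3), so 11 ∤ 36.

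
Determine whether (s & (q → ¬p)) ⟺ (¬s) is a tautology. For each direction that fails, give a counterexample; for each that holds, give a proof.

[⇒] This fails. Under q = F, p = F, s = T, the left side is true but the right side is false.

[⇐] This fails. Under q = F, p = F, s = F, the left side is false but the right side is true.

Both directions fail.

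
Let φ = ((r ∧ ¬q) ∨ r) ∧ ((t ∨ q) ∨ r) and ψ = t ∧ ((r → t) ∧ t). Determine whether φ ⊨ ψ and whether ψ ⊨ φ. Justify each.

(→) This fails. Under t = F, r = T, q = F, the left side is true but the right side is false.

(←) This fails. Under t = T, r = F, q = F, the left side is false but the right side is true.

Both directions fail.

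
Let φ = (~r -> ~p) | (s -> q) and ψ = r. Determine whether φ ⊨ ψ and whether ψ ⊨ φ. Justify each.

Only the converse holds.

(⇒) This fails. Under r = F, s = F, p = F, q = F, the left side is true but the right side is false.

(⇐) Assume the antecedent. If r is true, (~r -> ~p) | (s -> q) reduces to true regardless of the other variables. If r is false, the antecedent cannot hold. Either way (~r -> ~p) | (s -> q) holds.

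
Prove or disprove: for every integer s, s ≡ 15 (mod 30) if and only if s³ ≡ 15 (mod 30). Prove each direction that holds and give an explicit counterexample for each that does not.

Both implications hold.

Converse. Suppose s³ ≡ 15 (mod 30). The only residue r in {0, …, 29} with r³ ≡ 15 (mod 30) is r = 15, so s ≡ 15 (mod 30).

Forward direction. Suppose s ≡ 15 (mod 30). Write s = 30j + 15. Then (30j + 15)³ = 27000j³ + 40500j² + 20250j + 3375 = 30(900j³ + 1350j² + 675j + 112) + 15, so s³ ≡ 15 (mod 30).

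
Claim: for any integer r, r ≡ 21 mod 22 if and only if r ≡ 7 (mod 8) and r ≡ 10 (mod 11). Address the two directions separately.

(→) This fails: r = 65 gives 65 ≡ 21 (mod 22) but 65 ≡ 1 (mod 8), so the conjunction on the right does not hold.

(←) Conversely, if r ≡ 7 (mod 8) and r ≡ 10 (mod 11), then by the Chinese remainder theorem r ≡ 87 (mod 88). Since 87 ≡ 21 (mod 22) and 22 ∣ 88, we get r ≡ 21 (mod 22).

The forward direction fails; the converse holds.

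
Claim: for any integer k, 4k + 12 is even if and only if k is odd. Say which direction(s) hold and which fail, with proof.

The forward direction fails; the converse holds.

(⟹) This fails: take k = 6. Then 4k + 12 = 36, which is even, yet k = 6 is even, not odd.

(⟸) Suppose k is odd. Since 4 is even, 4k is even for every k, so 4k + 12 has the same parity as 12, which is even. Hence 4k + 12 is even.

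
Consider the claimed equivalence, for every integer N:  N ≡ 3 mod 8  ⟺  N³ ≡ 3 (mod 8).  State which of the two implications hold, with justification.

Forward direction. Suppose N ≡ 3 mod 8. Write N = 8j + 3. Then (8j + 3)³ = 512j³ + 576j² + 216j + 27 = 8(64j³ + 72j² + 27j + 3) + 3, so N³ ≡ 3 (mod 8).

Converse. For the converse, argue contrapositively. If N ≢ 3 (mod 8), then N is congruent to one of 0, 1, 2, 4, 5, 6, 7 modulo 8, and these give N³ ≡ 0, 1, 0, 0, 5, 0, 7 respectively — never 3.

Both directions hold.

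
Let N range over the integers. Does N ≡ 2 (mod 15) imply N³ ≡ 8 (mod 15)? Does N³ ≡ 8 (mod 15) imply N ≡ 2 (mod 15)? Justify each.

Both directions hold.

[⇐] Suppose N³ ≡ 8 (mod 15). The only residue r in {0, …, 14} with r³ ≡ 8 (mod 15) is r = 2, so N ≡ 2 (mod 15).

[⇒] Suppose N ≡ 2 (mod 15). Write N = 15j + 2. Then (15j + 2)³ = 3375j³ + 1350j² + 180j + 8 = 15(225j³ + 90j² + 12j) + 8, so N³ ≡ 8 (mod 15).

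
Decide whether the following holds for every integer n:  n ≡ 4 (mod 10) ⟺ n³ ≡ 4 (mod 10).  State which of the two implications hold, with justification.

[⇒] Suppose n ≡ 4 (mod 10). Write n = 10j + 4. Then (10j + 4)³ = 1000j³ + 1200j² + 480j + 64 = 10(100j³ + 120j² + 48j + 6) + 4, so n³ ≡ 4 (mod 10).

[⇐] For the converse, argue contrapositively. If n ≢ 4 (mod 10), then n is congruent to one of 0, 1, 2, 3, 5, 6, 7, 8, 9 modulo 10, and these give n³ ≡ 0, 1, 8, 7, 5, 6, 3, 2, 9 respectively — never 4.

Both implications hold.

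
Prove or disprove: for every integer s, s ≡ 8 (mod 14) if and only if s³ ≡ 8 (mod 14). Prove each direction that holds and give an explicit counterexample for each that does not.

Not equivalent: only (⇒) holds.

(⟹) Suppose s ≡ 8 (mod 14). Write s = 14j + 8. Then (14j + 8)³ = 2744j³ + 4704j² + 2688j + 512 = 14(196j³ + 336j² + 192j + 36) + 8, so s³ ≡ 8 (mod 14).

(⟸) This fails: take s = 2. Then 2³ = 8 ≡ 8 (mod 14), yet 2 ≡ 2 (mod 14), not 8.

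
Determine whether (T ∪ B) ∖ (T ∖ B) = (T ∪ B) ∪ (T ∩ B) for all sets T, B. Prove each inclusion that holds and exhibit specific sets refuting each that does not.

Only the forward inclusion holds.

Forward inclusion. Let x ∈ (T ∪ B) ∖ (T ∖ B). Then either x ∈ B and x ∉ T; or x ∈ T ∩ B. In each case x ∈ (T ∪ B) ∪ (T ∩ B), so (T ∪ B) ∖ (T ∖ B) ⊆ (T ∪ B) ∪ (T ∩ B).

Reverse inclusion. This inclusion fails. Take T = {1}, B = ∅; then 1 ∈ (T ∪ B) ∪ (T ∩ B) but 1 ∉ (T ∪ B) ∖ (T ∖ B).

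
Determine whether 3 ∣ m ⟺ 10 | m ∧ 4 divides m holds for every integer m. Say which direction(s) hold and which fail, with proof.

[⇒] This fails: take m = 3. Certainly 3 ∣ 3, but 10 ∤ 3.

[⇐] This fails: take m = 20. Both 10 ∣ 20 and 4 ∣ 20, yet 20 is not a multiple of 3 (since 20 = 6·3 + 2), so 3 ∤ 20.

Neither implication holds.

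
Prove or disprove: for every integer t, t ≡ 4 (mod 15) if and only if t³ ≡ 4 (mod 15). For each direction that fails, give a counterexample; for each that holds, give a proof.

Both directions hold; the statement is true.

(←) Suppose t³ ≡ 4 (mod 15). The only residue r in {0, …, 14} with r³ ≡ 4 (mod 15) is r = 4, so t ≡ 4 (mod 15).

(→) Suppose t ≡ 4 (mod 15). Write t = 15j + 4. Then (15j + 4)³ = 3375j³ + 2700j² + 720j + 64 = 15(225j³ + 180j² + 48j + 4) + 4, so t³ ≡ 4 (mod 15).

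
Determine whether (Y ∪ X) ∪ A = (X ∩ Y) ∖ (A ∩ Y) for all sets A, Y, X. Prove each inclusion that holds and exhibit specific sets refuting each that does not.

(⟹) This inclusion fails. Take A = {1}, Y = ∅, X = ∅; then 1 ∈ (Y ∪ X) ∪ A but 1 ∉ (X ∩ Y) ∖ (A ∩ Y).

(⟸) Let x ∈ (X ∩ Y) ∖ (A ∩ Y). Then x ∈ Y ∩ X and x ∉ A, from which x ∈ (Y ∪ X) ∪ A.

The sets are not equal: only the reverse inclusion holds.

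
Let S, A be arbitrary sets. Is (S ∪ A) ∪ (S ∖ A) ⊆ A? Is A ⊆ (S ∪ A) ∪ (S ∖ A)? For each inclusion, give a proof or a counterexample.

(⊆) fails; (⊇) holds.

(⊆) This inclusion fails. Take S = {1}, A = ∅; then 1 ∈ (S ∪ A) ∪ (S ∖ A) but 1 ∉ A.

(⊇) Let x ∈ A. Then either x ∈ A and x ∉ S; or x ∈ S ∩ A. In each case x ∈ (S ∪ A) ∪ (S ∖ A), so A ⊆ (S ∪ A) ∪ (S ∖ A).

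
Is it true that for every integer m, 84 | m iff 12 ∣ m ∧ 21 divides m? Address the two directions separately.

[⇒] If 84 ∣ m, write m = 84q. Since 84 = 7·12, m = 12·(7q), so 12 ∣ m; and since 84 = 4·21, m = 21·(4q), so 21 ∣ m.

[⇐] Suppose 12 ∣ m and 21 ∣ m. Any common multiple of 12 and 21 is a multiple of their lcm; here lcm(12, 21) = 12·21/gcd(12, 21) = 252/3 = 84, so 84 ∣ m.

The biconditional holds.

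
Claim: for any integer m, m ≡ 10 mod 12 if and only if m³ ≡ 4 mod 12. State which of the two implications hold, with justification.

Forward direction. Suppose m ≡ 10 mod 12. Write m = 12j + 10. Then (12j + 10)³ = 1728j³ + 4320j² + 3600j + 1000 = 12(144j³ + 360j² + 300j + 83) + 4, so m³ ≡ 4 (mod 12).

Converse. This fails: take m = 4. Then 4³ = 64 ≡ 4 (mod 12), yet 4 ≡ 4 (mod 12), not 10.

The forward direction holds; the converse fails.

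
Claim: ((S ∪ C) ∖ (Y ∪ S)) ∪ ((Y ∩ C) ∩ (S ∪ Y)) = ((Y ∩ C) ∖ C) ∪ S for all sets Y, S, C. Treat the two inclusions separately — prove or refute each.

Both inclusions fail.

Forward inclusion. This inclusion fails. Take Y = ∅, S = ∅, C = {1}; then 1 ∈ ((S ∪ C) ∖ (Y ∪ S)) ∪ ((Y ∩ C) ∩ (S ∪ Y)) but 1 ∉ ((Y ∩ C) ∖ C) ∪ S.

Reverse inclusion. This inclusion fails. Take Y = ∅, S = {1}, C = ∅; then 1 ∈ ((Y ∩ C) ∖ C) ∪ S but 1 ∉ ((S ∪ C) ∖ (Y ∪ S)) ∪ ((Y ∩ C) ∩ (S ∪ Y)).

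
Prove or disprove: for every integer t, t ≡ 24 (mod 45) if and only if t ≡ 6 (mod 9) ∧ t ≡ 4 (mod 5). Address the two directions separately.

(←) If t ≡ 6 (mod 9) and t ≡ 4 (mod 5), then by the Chinese remainder theorem t ≡ 24 (mod 45). This is exactly t ≡ 24 (mod 45).

(→) Suppose t ≡ 24 (mod 45); write t = 45j + 24. Since 9 ∣ 45, reducing mod 9 gives t ≡ 24 ≡ 6 (mod 9); since 5 ∣ 45, reducing mod 5 gives t ≡ 24 ≡ 4 (mod 5).

Both directions hold; the statement is true.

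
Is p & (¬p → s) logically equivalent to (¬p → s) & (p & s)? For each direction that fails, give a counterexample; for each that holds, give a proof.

(⇒) fails; (⇐) holds.

(⟸) Assume the antecedent. If s is true, the antecedent forces (s = T, p = T), and p & (¬p → s) holds there. If s is false, the antecedent cannot hold. Either way p & (¬p → s) holds.

(⟹) This fails. Under s = F, p = T, the left side is true but the right side is false.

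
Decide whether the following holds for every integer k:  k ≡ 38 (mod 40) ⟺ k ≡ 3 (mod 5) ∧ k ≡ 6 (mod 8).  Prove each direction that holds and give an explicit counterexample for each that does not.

(⇒) Suppose k ≡ 38 (mod 40); write k = 40j + 38. Since 5 ∣ 40, reducing mod 5 gives k ≡ 38 ≡ 3 (mod 5); since 8 ∣ 40, reducing mod 8 gives k ≡ 38 ≡ 6 (mod 8).

(⇐) Conversely, if k ≡ 3 (mod 5) and k ≡ 6 (mod 8), then by the Chinese remainder theorem k ≡ 38 (mod 40). This is exactly k ≡ 38 (mod 40).

Both implications hold.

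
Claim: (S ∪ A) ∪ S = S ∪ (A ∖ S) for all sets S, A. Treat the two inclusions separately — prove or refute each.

(⊆) Let x ∈ (S ∪ A) ∪ S. Then either x ∈ S and x ∉ A; or x ∈ A and x ∉ S; or x ∈ S ∩ A. In each case x ∈ S ∪ (A ∖ S), so (S ∪ A) ∪ S ⊆ S ∪ (A ∖ S).

(⊇) Let x ∈ S ∪ (A ∖ S). Then either x ∈ S and x ∉ A; or x ∈ A and x ∉ S; or x ∈ S ∩ A. In each case x ∈ (S ∪ A) ∪ S, so S ∪ (A ∖ S) ⊆ (S ∪ A) ∪ S.

The two sets are equal.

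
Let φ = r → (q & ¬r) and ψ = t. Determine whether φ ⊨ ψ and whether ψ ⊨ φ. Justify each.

Forward direction. This fails. Under r = F, q = F, t = F, the left side is true but the right side is false.

Converse. This fails. Under r = T, q = F, t = T, the left side is false but the right side is true.

Neither implication holds.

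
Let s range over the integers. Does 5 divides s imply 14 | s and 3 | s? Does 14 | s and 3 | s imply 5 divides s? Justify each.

(⟹) This fails: take s = 5. Certainly 5 ∣ 5, but 14 ∤ 5.

(⟸) This fails: take s = 42. Both 14 ∣ 42 and 3 ∣ 42, yet 42 is not a multiple of 5 (since 42 = 8·5 + 2), so 5 ∤ 42.

Both directions fail.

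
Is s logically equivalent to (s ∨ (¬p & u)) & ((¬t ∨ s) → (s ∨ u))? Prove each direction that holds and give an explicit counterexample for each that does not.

(→) Assume the antecedent. If s is true, the consequent reduces to true regardless of the other variables. If s is false, the antecedent cannot hold. Either way the consequent holds.

(←) This fails. Under p = F, s = F, u = T, t = F, the left side is false but the right side is true.

Not equivalent: only (⇒) holds.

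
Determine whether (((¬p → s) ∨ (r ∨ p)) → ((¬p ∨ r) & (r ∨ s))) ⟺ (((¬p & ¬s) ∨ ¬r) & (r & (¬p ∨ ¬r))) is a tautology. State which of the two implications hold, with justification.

(→) This fails. Under p = F, s = F, r = F, the left side is true but the right side is false.

(←) Assume the antecedent. If p is true, the antecedent cannot hold. If p is false, the consequent reduces to true regardless of the other variables. Either way the consequent holds.

Not equivalent: only (⇐) holds.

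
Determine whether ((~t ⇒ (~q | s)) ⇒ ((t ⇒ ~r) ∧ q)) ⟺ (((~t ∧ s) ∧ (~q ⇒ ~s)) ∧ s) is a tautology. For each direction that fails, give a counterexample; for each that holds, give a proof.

Only the reverse direction holds.

(⟹) This fails. Under s = F, r = F, q = T, t = F, the left side is true but the right side is false.

(⟸) Assume the antecedent. If s is true, the antecedent forces (s = T, r = F, q = T, t = F) or (s = T, r = T, q = T, t = F), and the consequent holds there. If s is false, the antecedent cannot hold. Either way the consequent holds.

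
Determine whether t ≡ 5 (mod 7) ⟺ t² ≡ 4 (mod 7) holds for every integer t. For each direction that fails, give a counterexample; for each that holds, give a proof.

Not equivalent: only (⇒) holds.

(→) Suppose t ≡ 5 (mod 7). Write t = 7j + 5. Then (7j + 5)² = 49j² + 70j + 25 = 7(7j² + 10j + 3) + 4, so t² ≡ 4 (mod 7).

(←) This fails: take t = 2. Then 2² = 4 ≡ 4 (mod 7), yet 2 ≡ 2 (mod 7), not 5.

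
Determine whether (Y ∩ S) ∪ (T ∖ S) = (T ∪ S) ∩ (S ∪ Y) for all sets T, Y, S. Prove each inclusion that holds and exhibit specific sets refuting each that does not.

(⊆) This inclusion fails. Take T = {1}, Y = ∅, S = ∅; then 1 ∈ (Y ∩ S) ∪ (T ∖ S) but 1 ∉ (T ∪ S) ∩ (S ∪ Y).

(⊇) This inclusion fails. Take T = ∅, Y = ∅, S = {1}; then 1 ∈ (T ∪ S) ∩ (S ∪ Y) but 1 ∉ (Y ∩ S) ∪ (T ∖ S).

Both inclusions fail.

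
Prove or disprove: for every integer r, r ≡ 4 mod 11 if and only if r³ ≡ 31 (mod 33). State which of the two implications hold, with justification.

The forward direction fails; the converse holds.

Forward direction. This fails: take r = 15. Then 15 ≡ 4 (mod 11), but 15³ = 3375 ≡ 9 (mod 33), not 31.

Converse. The residues r modulo 33 with r³ ≡ 31 (mod 33) are exactly {4}, and each is ≡ 4 (mod 11).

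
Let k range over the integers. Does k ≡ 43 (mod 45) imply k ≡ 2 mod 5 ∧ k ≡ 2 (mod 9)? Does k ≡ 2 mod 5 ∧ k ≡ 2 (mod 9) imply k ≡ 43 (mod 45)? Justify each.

(⟹) This fails: k = 43 gives 43 ≡ 43 (mod 45) but 43 ≡ 3 (mod 5), so the conjunction on the right does not hold.

(⟸) This fails: k = 2 satisfies both congruences on the right (2 ≡ 2 mod 5 and 2 ≡ 2 mod 9) yet 2 ≡ 2 (mod 45), not 43.

Both directions fail.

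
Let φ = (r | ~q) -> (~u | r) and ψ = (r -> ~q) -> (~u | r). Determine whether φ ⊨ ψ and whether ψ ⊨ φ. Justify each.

Only the converse holds.

Converse. Assume the antecedent. If r is true, (r | ~q) -> (~u | r) reduces to true regardless of the other variables. If r is false, the antecedent forces (q = F, r = F, u = F) or (q = T, r = F, u = F), and (r | ~q) -> (~u | r) holds there. Either way (r | ~q) -> (~u | r) holds.

Forward direction. This fails. Under q = T, r = F, u = T, the left side is true but the right side is false.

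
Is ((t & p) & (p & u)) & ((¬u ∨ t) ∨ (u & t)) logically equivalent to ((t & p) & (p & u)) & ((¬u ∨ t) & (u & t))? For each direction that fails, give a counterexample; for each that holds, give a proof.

Equivalent; both directions hold.

(⟹) Assume the antecedent. If u is true, the antecedent forces (u = T, p = T, t = T), and the consequent holds there. If u is false, the antecedent cannot hold. Either way the consequent holds.

(⟸) Assume the antecedent. If u is true, the antecedent forces (u = T, p = T, t = T), and the consequent holds there. If u is false, the antecedent cannot hold. Either way the consequent holds.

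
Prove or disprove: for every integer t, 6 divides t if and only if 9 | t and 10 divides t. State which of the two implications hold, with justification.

(⇒) fails; (⇐) holds.

(⟹) This fails: take t = 6. Certainly 6 ∣ 6, but 9 ∤ 6.

(⟸) Suppose 9 ∣ t and 10 ∣ t. Any common multiple of 9 and 10 is a multiple of their lcm; here gcd(9, 10) = 1, so lcm(9, 10) = 9·10 = 90, so 90 ∣ t. Since 6 ∣ 90, it follows that 6 ∣ t.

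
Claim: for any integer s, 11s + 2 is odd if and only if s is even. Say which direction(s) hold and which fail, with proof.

(⇒) fails and (⇐) fails.

Forward direction. This fails: s = 3 gives 11s + 2 = 35, which is odd, but 3 is odd, not even.

Converse. This also fails: s = 2 is even, but 11s + 2 = 24 is even, not odd.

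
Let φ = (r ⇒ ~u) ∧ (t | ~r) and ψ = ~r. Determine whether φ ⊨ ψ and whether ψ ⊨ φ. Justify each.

The forward direction fails; the converse holds.

[⇒] This fails. Under r = T, t = T, u = F, the left side is true but the right side is false.

[⇐] Assume the antecedent. If r is true, the antecedent cannot hold. If r is false, (r ⇒ ~u) ∧ (t | ~r) reduces to true regardless of the other variables. Either way (r ⇒ ~u) ∧ (t | ~r) holds.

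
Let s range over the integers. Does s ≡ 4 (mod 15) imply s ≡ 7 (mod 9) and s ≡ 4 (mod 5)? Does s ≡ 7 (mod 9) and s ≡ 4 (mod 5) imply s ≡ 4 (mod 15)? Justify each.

(⇐) If s ≡ 7 (mod 9) and s ≡ 4 (mod 5), then by the Chinese remainder theorem s ≡ 34 (mod 45). Since 34 ≡ 4 (mod 15) and 15 ∣ 45, we get s ≡ 4 (mod 15).

(⇒) This fails: s = 19 gives 19 ≡ 4 (mod 15) but 19 ≡ 1 (mod 9), so the conjunction on the right does not hold.

Not equivalent: only (⇐) holds.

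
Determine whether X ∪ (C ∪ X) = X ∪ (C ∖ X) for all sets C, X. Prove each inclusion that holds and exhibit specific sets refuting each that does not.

The two sets are equal.

Forward inclusion. Let x ∈ X ∪ (C ∪ X). Then either x ∈ C and x ∉ X; or x ∈ X and x ∉ C; or x ∈ C ∩ X. In each case x ∈ X ∪ (C ∖ X), so X ∪ (C ∪ X) ⊆ X ∪ (C ∖ X).

Reverse inclusion. Let x ∈ X ∪ (C ∖ X). Then either x ∈ C and x ∉ X; or x ∈ X and x ∉ C; or x ∈ C ∩ X. In each case x ∈ X ∪ (C ∪ X), so X ∪ (C ∖ X) ⊆ X ∪ (C ∪ X).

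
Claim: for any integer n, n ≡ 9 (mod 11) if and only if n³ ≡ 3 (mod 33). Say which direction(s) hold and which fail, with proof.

(⟹) This fails: take n = 20. Then 20 ≡ 9 (mod 11), but 20³ = 8000 ≡ 14 (mod 33), not 3.

(⟸) Conversely, the residues r modulo 33 with r³ ≡ 3 (mod 33) are exactly {9}, and each is ≡ 9 (mod 11).

Only the reverse direction holds.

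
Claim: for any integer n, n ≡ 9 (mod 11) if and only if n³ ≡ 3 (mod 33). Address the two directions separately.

(⟹) This fails: take n = 20. Then 20 ≡ 9 (mod 11), but 20³ = 8000 ≡ 14 (mod 33), not 3.

(⟸) Conversely, the residues r modulo 33 with r³ ≡ 3 (mod 33) are exactly {9}, and each is ≡ 9 (mod 11).

Only the reverse direction holds.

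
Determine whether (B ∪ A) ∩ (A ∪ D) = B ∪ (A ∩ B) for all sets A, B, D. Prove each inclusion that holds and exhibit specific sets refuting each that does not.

(⊆) fails and (⊇) fails.

(⟹) This inclusion fails. Take A = {1}, B = ∅, D = ∅; then 1 ∈ (B ∪ A) ∩ (A ∪ D) but 1 ∉ B ∪ (A ∩ B).

(⟸) This inclusion fails. Take A = ∅, B = {1}, D = ∅; then 1 ∈ B ∪ (A ∩ B) but 1 ∉ (B ∪ A) ∩ (A ∪ D).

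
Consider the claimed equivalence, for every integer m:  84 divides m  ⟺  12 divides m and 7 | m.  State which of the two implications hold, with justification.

Both implications hold.

(⇒) If 84 ∣ m, write m = 84q. Since 84 = 7·12, m = 12·(7q), so 12 ∣ m; and since 84 = 12·7, m = 7·(12q), so 7 ∣ m.

(⇐) Suppose 12 ∣ m and 7 ∣ m. Any common multiple of 12 and 7 is a multiple of their lcm; here gcd(12, 7) = 1, so lcm(12, 7) = 12·7 = 84, so 84 ∣ m.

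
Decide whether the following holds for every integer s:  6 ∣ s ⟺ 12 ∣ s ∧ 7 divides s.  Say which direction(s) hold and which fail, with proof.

Only the reverse direction holds.

[⇒] This fails: take s = 6. Certainly 6 ∣ 6, but 12 ∤ 6.

[⇐] Suppose 12 ∣ s and 7 ∣ s. Any common multiple of 12 and 7 is a multiple of their lcm; here gcd(12, 7) = 1, so lcm(12, 7) = 12·7 = 84, so 84 ∣ s. Since 6 ∣ 84, it follows that 6 ∣ s.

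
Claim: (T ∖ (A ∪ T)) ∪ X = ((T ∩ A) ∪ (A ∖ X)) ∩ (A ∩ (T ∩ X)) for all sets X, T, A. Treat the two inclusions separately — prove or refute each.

The sets are not equal: only the reverse inclusion holds.

Reverse inclusion. Let x ∈ ((T ∩ A) ∪ (A ∖ X)) ∩ (A ∩ (T ∩ X)). Then x ∈ X ∩ T ∩ A, from which x ∈ (T ∖ (A ∪ T)) ∪ X.

Forward inclusion. This inclusion fails. Take X = {1}, T = ∅, A = ∅; then 1 ∈ (T ∖ (A ∪ T)) ∪ X but 1 ∉ ((T ∩ A) ∪ (A ∖ X)) ∩ (A ∩ (T ∩ X)).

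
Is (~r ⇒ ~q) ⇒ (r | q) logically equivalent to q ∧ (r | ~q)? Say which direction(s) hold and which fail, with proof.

(⇒) fails; (⇐) holds.

[⇐] Assume the antecedent. If r is true, (~r ⇒ ~q) ⇒ (r | q) reduces to true regardless of the other variables. If r is false, the antecedent cannot hold. Either way (~r ⇒ ~q) ⇒ (r | q) holds.

[⇒] This fails. Under r = T, q = F, the left side is true but the right side is false.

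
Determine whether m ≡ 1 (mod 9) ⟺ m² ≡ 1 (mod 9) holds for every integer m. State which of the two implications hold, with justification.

Only the forward direction holds.

(⇒) Suppose m ≡ 1 (mod 9). Write m = 9j + 1. Then (9j + 1)² = 81j² + 18j + 1 = 9(9j² + 2j) + 1, so m² ≡ 1 (mod 9).

(⇐) This fails: take m = 8. Then 8² = 64 ≡ 1 (mod 9), yet 8 ≡ 8 (mod 9), not 1.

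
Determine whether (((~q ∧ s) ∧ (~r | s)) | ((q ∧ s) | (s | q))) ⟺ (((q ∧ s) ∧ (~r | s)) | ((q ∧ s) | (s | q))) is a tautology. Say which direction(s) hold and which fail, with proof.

The biconditional holds.

(→) Assume the antecedent. If q is true, the consequent reduces to true regardless of the other variables. If q is false, the antecedent forces (r = F, q = F, s = T) or (r = T, q = F, s = T), and the consequent holds there. Either way the consequent holds.

(←) Assume the antecedent. If q is true, the consequent reduces to true regardless of the other variables. If q is false, the antecedent forces (r = F, q = F, s = T) or (r = T, q = F, s = T), and the consequent holds there. Either way the consequent holds.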